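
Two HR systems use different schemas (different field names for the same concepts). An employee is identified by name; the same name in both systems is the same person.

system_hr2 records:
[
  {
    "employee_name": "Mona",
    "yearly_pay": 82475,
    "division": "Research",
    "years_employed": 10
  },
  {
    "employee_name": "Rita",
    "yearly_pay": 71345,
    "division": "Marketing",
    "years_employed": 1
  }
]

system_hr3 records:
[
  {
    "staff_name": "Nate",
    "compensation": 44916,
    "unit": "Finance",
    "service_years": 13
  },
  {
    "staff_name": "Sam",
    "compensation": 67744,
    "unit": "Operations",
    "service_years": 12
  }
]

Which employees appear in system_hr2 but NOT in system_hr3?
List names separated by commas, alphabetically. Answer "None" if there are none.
Mona, Rita

Schema mapping: "employee_name" (system_hr2) = "staff_name" (system_hr3) = employee name

Names in system_hr2: ['Mona', 'Rita']
Names in system_hr3: ['Nate', 'Sam']

In system_hr2 but not system_hr3: ['Mona', 'Rita']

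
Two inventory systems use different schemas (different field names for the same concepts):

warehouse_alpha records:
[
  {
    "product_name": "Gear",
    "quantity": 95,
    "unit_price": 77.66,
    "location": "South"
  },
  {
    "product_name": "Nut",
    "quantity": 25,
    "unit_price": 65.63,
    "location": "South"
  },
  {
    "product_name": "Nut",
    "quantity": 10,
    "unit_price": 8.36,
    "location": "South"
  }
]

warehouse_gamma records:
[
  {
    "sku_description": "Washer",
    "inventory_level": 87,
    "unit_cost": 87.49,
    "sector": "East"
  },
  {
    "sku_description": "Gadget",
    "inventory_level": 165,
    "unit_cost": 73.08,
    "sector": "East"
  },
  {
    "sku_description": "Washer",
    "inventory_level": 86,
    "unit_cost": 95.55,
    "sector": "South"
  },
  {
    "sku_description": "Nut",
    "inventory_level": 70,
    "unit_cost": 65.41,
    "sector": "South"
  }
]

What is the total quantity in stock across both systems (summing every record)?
538

To reconcile these schemas, identify the field holding the quantity in stock in each system:
1. In warehouse_alpha it is "quantity"
2. In warehouse_gamma it is "inventory_level"

From warehouse_alpha: 95 + 25 + 10 = 130
From warehouse_gamma: 87 + 165 + 86 + 70 = 408

Total: 130 + 408 = 538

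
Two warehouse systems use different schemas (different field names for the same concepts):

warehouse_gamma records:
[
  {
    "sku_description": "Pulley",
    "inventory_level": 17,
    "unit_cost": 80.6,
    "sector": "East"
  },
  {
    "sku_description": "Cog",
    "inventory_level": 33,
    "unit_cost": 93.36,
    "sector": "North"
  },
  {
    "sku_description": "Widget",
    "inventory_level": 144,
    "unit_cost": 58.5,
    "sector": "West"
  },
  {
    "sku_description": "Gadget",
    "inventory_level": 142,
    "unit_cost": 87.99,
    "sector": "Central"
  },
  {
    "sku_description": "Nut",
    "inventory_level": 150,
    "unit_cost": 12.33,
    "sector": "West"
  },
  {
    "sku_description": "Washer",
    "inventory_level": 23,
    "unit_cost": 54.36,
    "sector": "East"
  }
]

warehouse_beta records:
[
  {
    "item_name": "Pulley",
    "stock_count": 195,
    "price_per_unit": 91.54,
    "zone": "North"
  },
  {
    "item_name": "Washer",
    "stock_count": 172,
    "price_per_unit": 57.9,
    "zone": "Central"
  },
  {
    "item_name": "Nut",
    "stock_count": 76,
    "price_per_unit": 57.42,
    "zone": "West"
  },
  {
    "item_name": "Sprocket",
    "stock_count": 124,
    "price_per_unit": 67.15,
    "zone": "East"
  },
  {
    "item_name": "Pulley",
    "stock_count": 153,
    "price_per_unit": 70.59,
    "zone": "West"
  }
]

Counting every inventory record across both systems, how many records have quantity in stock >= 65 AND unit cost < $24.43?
1

Schema mappings:
- "inventory_level" (warehouse_gamma) = "stock_count" (warehouse_beta) = quantity
- "unit_cost" (warehouse_gamma) = "price_per_unit" (warehouse_beta) = unit cost

Records meeting both conditions in warehouse_gamma: 1
Records meeting both conditions in warehouse_beta: 0

Total: 1 + 0 = 1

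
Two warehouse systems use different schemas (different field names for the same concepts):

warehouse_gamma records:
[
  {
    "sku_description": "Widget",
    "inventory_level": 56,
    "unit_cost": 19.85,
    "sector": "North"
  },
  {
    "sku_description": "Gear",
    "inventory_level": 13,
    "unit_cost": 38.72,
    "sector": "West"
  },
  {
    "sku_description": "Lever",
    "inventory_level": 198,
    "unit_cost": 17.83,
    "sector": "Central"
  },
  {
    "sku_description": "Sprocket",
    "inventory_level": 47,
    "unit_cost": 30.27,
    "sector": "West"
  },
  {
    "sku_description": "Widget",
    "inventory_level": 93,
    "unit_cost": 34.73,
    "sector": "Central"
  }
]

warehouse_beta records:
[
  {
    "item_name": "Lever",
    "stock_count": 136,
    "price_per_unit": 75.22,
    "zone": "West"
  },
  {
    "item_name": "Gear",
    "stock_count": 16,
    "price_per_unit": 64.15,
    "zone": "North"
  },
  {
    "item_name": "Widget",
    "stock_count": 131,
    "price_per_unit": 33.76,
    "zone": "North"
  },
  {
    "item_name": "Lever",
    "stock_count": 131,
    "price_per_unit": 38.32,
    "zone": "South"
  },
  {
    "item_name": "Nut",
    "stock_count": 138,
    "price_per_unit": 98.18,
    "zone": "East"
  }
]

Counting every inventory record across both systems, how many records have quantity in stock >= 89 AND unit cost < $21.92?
1

Schema mappings:
- "inventory_level" (warehouse_gamma) = "stock_count" (warehouse_beta) = quantity
- "unit_cost" (warehouse_gamma) = "price_per_unit" (warehouse_beta) = unit cost

Records meeting both conditions in warehouse_gamma: 1
Records meeting both conditions in warehouse_beta: 0

Total: 1 + 0 = 1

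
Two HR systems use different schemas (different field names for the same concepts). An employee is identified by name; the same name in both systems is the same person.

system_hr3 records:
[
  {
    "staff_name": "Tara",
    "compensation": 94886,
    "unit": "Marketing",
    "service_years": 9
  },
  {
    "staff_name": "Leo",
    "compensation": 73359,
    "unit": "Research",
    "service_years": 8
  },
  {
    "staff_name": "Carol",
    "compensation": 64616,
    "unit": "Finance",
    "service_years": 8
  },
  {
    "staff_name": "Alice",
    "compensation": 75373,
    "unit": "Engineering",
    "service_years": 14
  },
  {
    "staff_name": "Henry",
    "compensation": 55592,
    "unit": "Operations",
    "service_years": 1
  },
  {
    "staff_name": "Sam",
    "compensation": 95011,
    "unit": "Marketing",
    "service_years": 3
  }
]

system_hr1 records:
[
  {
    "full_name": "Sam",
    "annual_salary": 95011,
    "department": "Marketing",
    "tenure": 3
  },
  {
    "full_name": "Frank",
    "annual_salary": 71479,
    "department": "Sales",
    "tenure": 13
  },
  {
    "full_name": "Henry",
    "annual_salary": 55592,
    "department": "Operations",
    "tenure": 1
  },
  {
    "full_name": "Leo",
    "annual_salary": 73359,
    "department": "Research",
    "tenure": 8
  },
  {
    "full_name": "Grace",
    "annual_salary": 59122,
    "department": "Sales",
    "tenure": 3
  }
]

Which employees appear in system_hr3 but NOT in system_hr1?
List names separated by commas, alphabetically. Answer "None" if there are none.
Alice, Carol, Tara

Schema mapping: "staff_name" (system_hr3) = "full_name" (system_hr1) = employee name

Names in system_hr3: ['Alice', 'Carol', 'Henry', 'Leo', 'Sam', 'Tara']
Names in system_hr1: ['Frank', 'Grace', 'Henry', 'Leo', 'Sam']

In system_hr3 but not system_hr1: ['Alice', 'Carol', 'Tara']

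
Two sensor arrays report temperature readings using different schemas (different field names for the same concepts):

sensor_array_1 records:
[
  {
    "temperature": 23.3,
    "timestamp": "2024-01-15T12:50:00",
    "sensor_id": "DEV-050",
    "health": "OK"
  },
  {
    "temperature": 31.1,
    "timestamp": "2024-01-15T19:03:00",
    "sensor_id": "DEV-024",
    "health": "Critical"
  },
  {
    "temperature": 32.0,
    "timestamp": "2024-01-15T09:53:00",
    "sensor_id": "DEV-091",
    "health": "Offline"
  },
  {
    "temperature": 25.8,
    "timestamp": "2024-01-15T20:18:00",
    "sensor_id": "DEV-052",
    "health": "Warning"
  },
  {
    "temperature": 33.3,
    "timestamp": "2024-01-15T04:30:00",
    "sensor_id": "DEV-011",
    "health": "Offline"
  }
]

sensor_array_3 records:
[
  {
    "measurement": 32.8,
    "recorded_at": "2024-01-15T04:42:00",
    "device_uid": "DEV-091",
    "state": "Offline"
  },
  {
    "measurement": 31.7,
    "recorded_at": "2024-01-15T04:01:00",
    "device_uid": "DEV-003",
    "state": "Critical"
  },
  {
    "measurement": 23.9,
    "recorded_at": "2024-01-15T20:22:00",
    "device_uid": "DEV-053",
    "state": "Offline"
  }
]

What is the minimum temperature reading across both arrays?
23.3

Schema mapping: "temperature" (sensor_array_1) = "measurement" (sensor_array_3) = temperature reading

Minimum in sensor_array_1: 23.3
Minimum in sensor_array_3: 23.9

Overall minimum: min(23.3, 23.9) = 23.3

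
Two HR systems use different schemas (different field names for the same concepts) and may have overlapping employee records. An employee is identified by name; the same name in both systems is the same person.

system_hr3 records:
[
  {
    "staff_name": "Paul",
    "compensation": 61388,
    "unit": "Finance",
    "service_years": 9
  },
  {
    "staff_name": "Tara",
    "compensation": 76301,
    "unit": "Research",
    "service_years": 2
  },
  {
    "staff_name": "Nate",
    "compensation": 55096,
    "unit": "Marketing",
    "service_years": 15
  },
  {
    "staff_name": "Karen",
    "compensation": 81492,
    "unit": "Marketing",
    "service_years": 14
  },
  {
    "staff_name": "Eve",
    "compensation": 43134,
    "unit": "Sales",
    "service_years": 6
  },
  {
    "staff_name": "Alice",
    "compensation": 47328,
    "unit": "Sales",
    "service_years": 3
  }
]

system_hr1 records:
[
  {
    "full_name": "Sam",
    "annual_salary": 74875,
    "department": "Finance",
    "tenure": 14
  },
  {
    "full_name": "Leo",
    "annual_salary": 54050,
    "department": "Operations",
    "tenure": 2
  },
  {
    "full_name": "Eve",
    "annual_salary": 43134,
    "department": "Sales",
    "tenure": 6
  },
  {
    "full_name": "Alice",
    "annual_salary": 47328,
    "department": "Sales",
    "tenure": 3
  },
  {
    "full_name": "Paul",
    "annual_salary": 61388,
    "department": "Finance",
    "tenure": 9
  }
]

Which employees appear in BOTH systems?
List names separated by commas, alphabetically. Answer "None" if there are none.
Alice, Eve, Paul

Schema mapping: "staff_name" (system_hr3) = "full_name" (system_hr1) = employee name

Names in system_hr3: ['Alice', 'Eve', 'Karen', 'Nate', 'Paul', 'Tara']
Names in system_hr1: ['Alice', 'Eve', 'Leo', 'Paul', 'Sam']

Intersection: ['Alice', 'Eve', 'Paul']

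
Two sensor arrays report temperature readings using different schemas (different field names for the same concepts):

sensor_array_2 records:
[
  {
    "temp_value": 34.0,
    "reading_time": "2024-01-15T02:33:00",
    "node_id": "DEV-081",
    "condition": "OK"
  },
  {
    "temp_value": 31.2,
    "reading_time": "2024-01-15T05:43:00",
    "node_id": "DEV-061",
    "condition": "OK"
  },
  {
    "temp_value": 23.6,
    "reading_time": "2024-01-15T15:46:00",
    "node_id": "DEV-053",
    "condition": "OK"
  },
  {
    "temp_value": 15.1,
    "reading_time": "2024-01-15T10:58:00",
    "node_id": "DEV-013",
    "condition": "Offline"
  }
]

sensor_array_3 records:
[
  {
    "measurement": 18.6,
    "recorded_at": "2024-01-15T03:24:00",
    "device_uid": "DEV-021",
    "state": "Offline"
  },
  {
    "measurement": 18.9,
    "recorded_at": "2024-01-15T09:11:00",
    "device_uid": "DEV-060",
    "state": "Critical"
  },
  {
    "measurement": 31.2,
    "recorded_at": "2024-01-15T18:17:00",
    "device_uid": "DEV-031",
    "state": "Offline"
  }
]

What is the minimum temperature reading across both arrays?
15.1

Schema mapping: "temp_value" (sensor_array_2) = "measurement" (sensor_array_3) = temperature reading

Minimum in sensor_array_2: 15.1
Minimum in sensor_array_3: 18.6

Overall minimum: min(15.1, 18.6) = 15.1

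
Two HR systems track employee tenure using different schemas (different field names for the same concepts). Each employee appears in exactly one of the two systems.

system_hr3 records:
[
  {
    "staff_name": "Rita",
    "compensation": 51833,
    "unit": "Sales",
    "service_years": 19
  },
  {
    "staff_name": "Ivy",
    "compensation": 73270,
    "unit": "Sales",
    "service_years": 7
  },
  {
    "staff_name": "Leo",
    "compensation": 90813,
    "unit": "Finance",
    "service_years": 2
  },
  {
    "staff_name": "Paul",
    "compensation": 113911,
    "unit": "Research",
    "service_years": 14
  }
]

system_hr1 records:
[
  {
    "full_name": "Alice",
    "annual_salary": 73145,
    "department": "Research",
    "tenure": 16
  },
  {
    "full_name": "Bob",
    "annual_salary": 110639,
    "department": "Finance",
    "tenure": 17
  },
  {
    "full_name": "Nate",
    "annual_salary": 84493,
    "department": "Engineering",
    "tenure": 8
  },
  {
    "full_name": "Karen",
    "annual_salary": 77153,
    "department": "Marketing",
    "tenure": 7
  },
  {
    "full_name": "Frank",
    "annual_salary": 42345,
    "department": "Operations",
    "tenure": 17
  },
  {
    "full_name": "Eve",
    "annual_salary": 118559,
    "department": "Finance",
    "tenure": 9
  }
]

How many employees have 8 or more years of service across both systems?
7

Reconcile schemas: "service_years" (system_hr3) = "tenure" (system_hr1) = years of service

From system_hr3: 2 employees with >= 8 years
From system_hr1: 5 employees with >= 8 years

Total: 2 + 5 = 7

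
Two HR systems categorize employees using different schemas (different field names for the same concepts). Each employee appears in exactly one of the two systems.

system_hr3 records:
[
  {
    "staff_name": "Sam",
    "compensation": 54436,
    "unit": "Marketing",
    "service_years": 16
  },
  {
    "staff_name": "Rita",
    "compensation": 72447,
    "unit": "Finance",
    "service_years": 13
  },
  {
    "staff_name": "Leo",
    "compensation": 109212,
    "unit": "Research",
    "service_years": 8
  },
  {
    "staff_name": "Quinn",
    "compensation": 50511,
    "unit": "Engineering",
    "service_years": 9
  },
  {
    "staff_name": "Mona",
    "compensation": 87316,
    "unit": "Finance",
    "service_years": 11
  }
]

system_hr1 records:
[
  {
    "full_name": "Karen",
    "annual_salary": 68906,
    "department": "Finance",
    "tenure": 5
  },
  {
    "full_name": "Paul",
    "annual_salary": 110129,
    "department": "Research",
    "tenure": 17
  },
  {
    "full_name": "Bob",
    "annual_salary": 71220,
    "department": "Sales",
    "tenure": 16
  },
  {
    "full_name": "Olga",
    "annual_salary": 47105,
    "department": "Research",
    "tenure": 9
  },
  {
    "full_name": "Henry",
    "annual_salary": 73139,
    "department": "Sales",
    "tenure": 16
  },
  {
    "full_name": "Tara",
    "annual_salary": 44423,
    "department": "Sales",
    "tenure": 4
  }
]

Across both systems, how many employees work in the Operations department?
0

Schema mapping: "unit" (system_hr3) = "department" (system_hr1) = department

Operations employees in system_hr3: 0
Operations employees in system_hr1: 0

Total in Operations: 0 + 0 = 0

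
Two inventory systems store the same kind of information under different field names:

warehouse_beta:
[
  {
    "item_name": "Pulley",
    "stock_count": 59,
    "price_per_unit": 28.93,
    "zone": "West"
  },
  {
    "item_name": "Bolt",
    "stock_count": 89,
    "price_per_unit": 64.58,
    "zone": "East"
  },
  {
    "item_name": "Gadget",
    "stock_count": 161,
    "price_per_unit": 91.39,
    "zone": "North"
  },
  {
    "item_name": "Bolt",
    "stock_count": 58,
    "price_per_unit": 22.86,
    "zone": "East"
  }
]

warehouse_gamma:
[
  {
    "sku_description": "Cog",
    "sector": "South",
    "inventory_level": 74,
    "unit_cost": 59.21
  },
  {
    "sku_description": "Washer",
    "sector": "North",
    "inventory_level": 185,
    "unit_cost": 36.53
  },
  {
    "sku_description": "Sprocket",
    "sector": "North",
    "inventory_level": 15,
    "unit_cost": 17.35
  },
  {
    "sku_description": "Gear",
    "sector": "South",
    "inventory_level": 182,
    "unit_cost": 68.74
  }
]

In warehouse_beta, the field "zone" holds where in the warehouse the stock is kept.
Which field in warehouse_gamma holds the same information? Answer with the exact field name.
sector

In warehouse_beta, "zone" holds where in the warehouse the stock is kept.
The fields in warehouse_gamma are: "sku_description", "sector", "inventory_level", "unit_cost".
"sector" is the match: the name refers to the same concept and its values are area labels (e.g. 'North', 'South').
The other fields ("sku_description", "inventory_level", "unit_cost") hold different kinds of data.

So "zone" in warehouse_beta corresponds to "sector" in warehouse_gamma.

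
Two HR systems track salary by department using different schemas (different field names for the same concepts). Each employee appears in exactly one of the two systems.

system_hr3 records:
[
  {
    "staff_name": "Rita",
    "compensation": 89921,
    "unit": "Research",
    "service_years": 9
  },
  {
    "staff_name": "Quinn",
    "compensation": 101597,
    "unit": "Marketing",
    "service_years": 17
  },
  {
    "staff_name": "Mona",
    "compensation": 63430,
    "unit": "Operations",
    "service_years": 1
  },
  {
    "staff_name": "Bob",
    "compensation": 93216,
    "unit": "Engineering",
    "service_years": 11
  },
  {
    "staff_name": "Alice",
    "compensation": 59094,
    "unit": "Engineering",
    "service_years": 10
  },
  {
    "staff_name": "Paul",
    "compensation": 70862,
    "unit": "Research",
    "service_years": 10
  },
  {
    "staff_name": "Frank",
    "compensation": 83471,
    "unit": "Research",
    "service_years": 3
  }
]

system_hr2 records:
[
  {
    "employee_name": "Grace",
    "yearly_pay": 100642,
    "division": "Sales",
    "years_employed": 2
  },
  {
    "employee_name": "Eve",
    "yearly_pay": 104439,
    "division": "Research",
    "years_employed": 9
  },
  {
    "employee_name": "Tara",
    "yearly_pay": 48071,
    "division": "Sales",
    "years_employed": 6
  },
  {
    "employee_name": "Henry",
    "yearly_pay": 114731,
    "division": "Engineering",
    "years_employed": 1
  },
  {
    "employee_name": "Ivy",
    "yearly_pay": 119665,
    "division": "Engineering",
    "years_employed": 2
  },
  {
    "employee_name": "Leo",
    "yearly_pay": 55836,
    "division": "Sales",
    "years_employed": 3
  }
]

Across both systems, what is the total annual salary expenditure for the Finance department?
0

Schema mappings:
- "unit" (system_hr3) = "division" (system_hr2) = department
- "compensation" (system_hr3) = "yearly_pay" (system_hr2) = salary

Finance salaries from system_hr3: 0
Finance salaries from system_hr2: 0

Total: 0 + 0 = 0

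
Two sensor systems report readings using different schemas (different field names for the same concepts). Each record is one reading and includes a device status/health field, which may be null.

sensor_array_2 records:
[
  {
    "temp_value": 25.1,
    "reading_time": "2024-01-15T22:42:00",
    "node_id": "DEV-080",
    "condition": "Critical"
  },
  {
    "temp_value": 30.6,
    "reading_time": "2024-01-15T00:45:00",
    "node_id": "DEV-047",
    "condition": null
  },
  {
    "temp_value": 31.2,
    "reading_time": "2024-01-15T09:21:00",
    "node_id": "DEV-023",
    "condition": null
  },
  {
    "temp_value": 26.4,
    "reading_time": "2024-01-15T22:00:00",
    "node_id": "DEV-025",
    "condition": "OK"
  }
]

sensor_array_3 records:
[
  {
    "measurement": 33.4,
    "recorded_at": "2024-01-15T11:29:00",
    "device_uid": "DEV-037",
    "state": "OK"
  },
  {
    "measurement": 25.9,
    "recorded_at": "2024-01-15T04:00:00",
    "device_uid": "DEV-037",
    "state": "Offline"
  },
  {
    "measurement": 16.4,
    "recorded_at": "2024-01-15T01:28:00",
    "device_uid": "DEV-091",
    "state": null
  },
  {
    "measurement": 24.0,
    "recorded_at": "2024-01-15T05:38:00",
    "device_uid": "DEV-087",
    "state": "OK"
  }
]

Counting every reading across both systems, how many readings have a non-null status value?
5

Schema mapping: "condition" (sensor_array_2) = "state" (sensor_array_3) = status

Non-null in sensor_array_2: 2
Non-null in sensor_array_3: 3

Total non-null: 2 + 3 = 5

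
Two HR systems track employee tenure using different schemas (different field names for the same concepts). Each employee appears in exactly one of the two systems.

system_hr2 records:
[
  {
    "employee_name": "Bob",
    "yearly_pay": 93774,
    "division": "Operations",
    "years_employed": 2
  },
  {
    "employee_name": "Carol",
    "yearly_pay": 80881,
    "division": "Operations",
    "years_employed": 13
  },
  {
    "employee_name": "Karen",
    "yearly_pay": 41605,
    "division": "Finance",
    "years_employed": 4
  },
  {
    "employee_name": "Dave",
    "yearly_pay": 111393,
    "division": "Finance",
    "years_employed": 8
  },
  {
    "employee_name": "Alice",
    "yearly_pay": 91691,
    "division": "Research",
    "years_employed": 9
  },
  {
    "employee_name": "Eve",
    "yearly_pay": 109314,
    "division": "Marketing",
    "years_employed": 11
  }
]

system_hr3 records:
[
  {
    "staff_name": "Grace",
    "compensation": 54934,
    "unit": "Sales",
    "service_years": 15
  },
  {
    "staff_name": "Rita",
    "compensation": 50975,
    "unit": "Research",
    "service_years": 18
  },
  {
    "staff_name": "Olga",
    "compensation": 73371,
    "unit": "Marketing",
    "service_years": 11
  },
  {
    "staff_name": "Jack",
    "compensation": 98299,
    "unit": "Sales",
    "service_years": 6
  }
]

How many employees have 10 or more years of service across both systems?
5

Reconcile schemas: "years_employed" (system_hr2) = "service_years" (system_hr3) = years of service

From system_hr2: 2 employees with >= 10 years
From system_hr3: 3 employees with >= 10 years

Total: 2 + 3 = 5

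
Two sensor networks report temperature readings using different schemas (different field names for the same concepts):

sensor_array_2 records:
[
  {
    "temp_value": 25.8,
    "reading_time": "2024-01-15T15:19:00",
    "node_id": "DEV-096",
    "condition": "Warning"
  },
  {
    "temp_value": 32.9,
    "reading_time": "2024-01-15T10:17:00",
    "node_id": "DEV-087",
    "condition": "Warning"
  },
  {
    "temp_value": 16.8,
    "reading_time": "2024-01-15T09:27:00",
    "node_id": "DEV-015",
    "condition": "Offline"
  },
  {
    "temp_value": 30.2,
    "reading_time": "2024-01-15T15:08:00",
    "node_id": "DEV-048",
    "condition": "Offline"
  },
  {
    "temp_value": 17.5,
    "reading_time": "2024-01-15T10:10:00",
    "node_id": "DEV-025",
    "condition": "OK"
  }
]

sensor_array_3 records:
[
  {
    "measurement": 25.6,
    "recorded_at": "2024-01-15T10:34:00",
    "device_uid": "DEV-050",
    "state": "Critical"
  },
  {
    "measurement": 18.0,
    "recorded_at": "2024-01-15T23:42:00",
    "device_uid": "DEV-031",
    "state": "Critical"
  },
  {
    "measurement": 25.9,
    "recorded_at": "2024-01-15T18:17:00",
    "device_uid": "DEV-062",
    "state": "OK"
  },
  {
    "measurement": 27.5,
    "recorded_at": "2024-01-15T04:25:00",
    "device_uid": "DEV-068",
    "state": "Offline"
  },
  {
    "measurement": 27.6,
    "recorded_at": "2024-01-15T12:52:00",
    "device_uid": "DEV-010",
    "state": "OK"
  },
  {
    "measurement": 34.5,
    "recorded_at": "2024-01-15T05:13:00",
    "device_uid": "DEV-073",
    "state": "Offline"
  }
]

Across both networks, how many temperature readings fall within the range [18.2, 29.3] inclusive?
5

Schema mapping: "temp_value" (sensor_array_2) = "measurement" (sensor_array_3) = temperature

Readings in [18.2, 29.3] from sensor_array_2: 1
Readings in [18.2, 29.3] from sensor_array_3: 4

Total count: 1 + 4 = 5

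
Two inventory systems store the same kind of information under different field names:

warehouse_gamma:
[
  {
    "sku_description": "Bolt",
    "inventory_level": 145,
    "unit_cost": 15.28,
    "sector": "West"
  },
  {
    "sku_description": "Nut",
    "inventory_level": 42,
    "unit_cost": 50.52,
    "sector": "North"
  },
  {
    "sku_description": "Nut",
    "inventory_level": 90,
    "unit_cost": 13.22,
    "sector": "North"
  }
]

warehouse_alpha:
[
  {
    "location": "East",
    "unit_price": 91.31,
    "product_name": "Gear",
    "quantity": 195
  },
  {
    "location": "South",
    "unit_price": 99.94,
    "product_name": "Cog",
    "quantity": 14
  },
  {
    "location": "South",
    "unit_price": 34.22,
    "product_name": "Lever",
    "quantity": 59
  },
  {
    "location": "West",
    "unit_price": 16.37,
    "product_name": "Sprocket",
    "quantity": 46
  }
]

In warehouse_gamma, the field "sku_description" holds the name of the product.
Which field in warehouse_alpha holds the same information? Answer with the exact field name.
product_name

In warehouse_gamma, "sku_description" holds the name of the product.
The fields in warehouse_alpha are: "location", "unit_price", "product_name", "quantity".
"product_name" is the match: the name refers to the same concept and its values are product-name strings (e.g. 'Cog', 'Gear').
The other fields ("location", "unit_price", "quantity") hold different kinds of data.

So "sku_description" in warehouse_gamma corresponds to "product_name" in warehouse_alpha.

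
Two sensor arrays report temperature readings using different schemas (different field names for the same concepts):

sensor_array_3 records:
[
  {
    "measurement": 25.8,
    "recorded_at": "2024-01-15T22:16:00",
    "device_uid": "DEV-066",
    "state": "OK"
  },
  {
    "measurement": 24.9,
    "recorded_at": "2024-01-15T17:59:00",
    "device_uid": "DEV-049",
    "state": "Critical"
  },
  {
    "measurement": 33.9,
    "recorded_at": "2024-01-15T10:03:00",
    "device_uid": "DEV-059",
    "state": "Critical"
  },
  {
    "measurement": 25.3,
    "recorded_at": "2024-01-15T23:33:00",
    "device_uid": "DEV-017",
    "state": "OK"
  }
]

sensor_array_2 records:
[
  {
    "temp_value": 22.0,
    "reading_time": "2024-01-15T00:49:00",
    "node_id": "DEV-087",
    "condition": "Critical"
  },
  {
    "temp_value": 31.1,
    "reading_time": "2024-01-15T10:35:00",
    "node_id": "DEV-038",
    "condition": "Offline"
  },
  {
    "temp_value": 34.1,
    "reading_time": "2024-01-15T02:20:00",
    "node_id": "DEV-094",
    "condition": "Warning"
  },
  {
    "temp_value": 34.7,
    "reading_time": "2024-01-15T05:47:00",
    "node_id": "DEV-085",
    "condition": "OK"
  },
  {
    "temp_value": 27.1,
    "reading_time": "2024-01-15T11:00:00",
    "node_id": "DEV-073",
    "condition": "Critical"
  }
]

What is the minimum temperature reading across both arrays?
22.0

Schema mapping: "measurement" (sensor_array_3) = "temp_value" (sensor_array_2) = temperature reading

Minimum in sensor_array_3: 24.9
Minimum in sensor_array_2: 22.0

Overall minimum: min(24.9, 22.0) = 22.0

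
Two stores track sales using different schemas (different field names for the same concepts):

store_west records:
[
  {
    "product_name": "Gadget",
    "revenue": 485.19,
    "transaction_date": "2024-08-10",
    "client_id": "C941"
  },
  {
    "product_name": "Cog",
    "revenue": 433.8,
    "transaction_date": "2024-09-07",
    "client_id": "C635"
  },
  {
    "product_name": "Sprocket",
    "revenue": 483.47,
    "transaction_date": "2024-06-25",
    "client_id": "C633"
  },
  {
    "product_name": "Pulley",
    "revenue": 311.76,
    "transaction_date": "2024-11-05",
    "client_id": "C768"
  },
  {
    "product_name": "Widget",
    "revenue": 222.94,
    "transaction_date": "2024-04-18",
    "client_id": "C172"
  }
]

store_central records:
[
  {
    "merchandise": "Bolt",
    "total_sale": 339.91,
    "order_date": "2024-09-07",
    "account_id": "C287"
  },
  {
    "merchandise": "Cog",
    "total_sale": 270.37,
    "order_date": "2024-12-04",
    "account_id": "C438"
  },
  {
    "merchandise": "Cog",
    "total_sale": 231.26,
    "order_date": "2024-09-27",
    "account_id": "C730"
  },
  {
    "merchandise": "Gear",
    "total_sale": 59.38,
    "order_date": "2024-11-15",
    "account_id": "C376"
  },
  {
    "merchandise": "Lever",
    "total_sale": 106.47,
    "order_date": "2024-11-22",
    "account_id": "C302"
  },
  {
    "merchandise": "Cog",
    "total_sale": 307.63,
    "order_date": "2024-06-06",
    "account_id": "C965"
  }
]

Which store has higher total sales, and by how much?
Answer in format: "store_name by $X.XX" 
store_west by $622.14

Schema mapping: "revenue" (store_west) = "total_sale" (store_central) = sale amount

Total for store_west: 1937.16
Total for store_central: 1315.02

Difference: |1937.16 - 1315.02| = 622.14
store_west has higher sales by $622.14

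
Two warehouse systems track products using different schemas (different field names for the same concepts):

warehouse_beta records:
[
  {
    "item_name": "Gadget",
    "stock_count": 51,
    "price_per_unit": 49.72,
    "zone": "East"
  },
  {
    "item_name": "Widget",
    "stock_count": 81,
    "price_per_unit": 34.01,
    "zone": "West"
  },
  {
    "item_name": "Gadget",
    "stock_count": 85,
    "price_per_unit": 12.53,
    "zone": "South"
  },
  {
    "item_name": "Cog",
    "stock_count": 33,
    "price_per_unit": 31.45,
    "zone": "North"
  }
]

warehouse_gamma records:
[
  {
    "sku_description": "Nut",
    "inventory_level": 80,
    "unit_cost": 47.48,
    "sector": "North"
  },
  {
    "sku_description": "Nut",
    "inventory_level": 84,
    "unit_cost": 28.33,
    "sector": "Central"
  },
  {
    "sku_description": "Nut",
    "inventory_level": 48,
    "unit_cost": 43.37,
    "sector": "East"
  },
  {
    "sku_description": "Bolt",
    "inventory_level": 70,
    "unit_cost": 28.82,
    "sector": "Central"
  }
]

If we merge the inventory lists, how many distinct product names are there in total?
5

Schema mapping: "item_name" (warehouse_beta) = "sku_description" (warehouse_gamma) = product name

Products in warehouse_beta: ['Cog', 'Gadget', 'Widget']
Products in warehouse_gamma: ['Bolt', 'Nut']

Union (unique products): ['Bolt', 'Cog', 'Gadget', 'Nut', 'Widget']
Count: 5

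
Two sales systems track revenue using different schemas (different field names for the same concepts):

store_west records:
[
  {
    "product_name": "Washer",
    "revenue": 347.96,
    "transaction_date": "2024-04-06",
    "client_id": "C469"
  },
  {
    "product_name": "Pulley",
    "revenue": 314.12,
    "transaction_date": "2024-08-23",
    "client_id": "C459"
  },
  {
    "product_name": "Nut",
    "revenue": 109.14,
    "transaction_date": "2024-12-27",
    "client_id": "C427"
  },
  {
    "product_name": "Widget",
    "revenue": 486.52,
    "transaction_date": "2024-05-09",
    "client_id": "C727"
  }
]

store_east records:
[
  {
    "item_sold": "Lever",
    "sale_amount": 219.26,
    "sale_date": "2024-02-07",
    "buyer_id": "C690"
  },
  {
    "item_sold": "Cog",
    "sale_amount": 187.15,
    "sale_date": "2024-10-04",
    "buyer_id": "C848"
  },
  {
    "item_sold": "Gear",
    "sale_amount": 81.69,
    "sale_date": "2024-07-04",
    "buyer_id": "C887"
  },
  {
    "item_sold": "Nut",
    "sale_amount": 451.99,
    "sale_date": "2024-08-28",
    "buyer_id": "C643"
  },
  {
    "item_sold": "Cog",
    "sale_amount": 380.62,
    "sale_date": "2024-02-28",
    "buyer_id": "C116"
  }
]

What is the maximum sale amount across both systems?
486.52

Reconcile: "revenue" (store_west) = "sale_amount" (store_east) = sale amount

Maximum in store_west: 486.52
Maximum in store_east: 451.99

Overall maximum: max(486.52, 451.99) = 486.52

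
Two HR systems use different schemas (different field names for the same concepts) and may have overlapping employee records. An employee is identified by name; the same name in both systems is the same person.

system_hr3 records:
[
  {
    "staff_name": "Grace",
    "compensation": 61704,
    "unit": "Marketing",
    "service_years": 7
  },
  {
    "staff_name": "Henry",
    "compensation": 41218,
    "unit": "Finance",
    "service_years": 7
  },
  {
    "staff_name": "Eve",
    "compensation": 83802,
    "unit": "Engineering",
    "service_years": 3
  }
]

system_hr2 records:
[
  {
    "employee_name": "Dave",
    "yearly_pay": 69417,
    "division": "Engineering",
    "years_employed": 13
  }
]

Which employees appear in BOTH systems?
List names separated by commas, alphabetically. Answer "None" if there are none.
None

Schema mapping: "staff_name" (system_hr3) = "employee_name" (system_hr2) = employee name

Names in system_hr3: ['Eve', 'Grace', 'Henry']
Names in system_hr2: ['Dave']

Intersection: None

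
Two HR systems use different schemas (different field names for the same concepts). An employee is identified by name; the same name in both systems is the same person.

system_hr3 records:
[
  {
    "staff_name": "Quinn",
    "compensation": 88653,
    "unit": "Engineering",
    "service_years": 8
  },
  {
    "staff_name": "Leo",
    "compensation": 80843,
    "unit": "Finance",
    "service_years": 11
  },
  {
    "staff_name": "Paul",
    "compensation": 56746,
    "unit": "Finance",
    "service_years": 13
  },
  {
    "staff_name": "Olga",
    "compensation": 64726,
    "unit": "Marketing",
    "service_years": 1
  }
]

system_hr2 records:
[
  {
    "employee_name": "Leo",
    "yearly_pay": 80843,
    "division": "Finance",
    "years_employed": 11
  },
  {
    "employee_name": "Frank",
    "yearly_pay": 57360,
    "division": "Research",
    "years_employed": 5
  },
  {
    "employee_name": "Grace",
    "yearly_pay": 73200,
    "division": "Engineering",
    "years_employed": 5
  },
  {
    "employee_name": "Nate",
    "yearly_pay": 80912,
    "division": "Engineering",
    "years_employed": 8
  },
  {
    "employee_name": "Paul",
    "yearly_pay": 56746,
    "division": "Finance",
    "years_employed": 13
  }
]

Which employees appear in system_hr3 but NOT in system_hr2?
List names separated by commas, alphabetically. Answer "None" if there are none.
Olga, Quinn

Schema mapping: "staff_name" (system_hr3) = "employee_name" (system_hr2) = employee name

Names in system_hr3: ['Leo', 'Olga', 'Paul', 'Quinn']
Names in system_hr2: ['Frank', 'Grace', 'Leo', 'Nate', 'Paul']

In system_hr3 but not system_hr2: ['Olga', 'Quinn']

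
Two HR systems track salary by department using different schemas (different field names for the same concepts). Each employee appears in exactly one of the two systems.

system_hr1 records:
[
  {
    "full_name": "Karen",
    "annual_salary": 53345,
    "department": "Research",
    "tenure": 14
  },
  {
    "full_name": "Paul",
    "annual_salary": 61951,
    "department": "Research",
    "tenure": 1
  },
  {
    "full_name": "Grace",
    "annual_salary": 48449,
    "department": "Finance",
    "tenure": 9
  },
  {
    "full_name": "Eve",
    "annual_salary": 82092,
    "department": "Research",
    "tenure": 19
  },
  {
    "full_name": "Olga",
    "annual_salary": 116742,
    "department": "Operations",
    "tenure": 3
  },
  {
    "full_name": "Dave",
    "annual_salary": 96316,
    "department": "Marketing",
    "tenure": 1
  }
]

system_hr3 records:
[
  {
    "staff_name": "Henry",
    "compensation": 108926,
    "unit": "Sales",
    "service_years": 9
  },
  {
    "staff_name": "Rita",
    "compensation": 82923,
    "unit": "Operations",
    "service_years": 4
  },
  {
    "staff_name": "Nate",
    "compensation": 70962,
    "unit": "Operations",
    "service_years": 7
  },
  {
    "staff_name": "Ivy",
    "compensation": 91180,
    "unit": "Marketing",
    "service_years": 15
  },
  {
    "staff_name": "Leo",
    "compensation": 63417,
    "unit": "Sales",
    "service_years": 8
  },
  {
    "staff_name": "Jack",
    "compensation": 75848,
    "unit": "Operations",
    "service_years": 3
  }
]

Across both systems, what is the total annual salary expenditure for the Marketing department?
187496

Schema mappings:
- "department" (system_hr1) = "unit" (system_hr3) = department
- "annual_salary" (system_hr1) = "compensation" (system_hr3) = salary

Marketing salaries from system_hr1: 96316
Marketing salaries from system_hr3: 91180

Total: 96316 + 91180 = 187496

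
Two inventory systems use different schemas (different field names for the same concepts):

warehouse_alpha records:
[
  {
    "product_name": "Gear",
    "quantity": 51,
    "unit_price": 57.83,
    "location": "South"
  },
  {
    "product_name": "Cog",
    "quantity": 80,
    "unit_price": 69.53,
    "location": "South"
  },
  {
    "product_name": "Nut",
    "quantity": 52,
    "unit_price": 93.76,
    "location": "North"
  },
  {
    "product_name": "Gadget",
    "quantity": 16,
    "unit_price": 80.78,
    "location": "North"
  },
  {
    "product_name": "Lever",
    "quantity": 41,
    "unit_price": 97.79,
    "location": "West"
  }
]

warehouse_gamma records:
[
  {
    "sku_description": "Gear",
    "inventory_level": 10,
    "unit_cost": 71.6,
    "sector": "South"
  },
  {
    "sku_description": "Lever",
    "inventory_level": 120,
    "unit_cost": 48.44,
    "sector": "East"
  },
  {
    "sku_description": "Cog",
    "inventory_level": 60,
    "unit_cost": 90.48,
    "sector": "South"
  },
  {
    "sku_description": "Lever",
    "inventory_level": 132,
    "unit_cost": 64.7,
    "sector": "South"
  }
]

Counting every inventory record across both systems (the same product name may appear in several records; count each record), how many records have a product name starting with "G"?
3

Schema mapping: "product_name" (warehouse_alpha) = "sku_description" (warehouse_gamma) = product name

Records with product name starting with "G" in warehouse_alpha: 2
Records with product name starting with "G" in warehouse_gamma: 1

Total: 2 + 1 = 3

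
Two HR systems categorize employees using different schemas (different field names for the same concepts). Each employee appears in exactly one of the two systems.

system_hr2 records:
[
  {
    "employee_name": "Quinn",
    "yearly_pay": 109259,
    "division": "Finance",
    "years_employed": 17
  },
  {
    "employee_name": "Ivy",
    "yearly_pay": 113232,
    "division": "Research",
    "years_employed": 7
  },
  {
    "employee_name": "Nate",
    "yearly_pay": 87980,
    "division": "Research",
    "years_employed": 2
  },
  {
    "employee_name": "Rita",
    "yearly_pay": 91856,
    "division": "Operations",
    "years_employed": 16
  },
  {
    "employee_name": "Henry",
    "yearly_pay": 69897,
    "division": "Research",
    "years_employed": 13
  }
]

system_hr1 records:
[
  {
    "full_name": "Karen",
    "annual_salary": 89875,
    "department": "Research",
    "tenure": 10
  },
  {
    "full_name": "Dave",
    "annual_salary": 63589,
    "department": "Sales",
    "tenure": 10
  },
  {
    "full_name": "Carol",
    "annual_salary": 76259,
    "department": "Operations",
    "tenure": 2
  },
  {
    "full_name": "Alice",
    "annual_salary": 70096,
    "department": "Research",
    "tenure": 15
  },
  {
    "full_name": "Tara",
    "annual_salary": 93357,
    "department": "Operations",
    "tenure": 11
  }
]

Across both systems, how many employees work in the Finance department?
1

Schema mapping: "division" (system_hr2) = "department" (system_hr1) = department

Finance employees in system_hr2: 1
Finance employees in system_hr1: 0

Total in Finance: 1 + 0 = 1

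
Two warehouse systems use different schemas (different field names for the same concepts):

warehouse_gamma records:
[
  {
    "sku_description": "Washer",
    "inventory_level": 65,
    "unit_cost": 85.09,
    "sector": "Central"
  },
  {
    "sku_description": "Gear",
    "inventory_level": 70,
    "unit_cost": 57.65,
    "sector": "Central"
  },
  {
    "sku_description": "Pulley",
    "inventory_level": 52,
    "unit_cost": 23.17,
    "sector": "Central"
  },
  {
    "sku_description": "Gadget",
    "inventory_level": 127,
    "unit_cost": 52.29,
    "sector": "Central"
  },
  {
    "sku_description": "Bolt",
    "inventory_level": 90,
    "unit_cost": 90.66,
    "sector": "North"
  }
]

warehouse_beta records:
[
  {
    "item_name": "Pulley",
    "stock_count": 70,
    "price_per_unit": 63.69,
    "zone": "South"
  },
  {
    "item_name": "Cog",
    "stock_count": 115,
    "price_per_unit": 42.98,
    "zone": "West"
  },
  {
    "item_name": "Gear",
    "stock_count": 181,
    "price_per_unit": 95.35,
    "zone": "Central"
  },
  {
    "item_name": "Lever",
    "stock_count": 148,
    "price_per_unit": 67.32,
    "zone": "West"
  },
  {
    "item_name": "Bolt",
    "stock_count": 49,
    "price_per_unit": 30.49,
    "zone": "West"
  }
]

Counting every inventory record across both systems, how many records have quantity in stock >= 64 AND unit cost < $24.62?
0

Schema mappings:
- "inventory_level" (warehouse_gamma) = "stock_count" (warehouse_beta) = quantity
- "unit_cost" (warehouse_gamma) = "price_per_unit" (warehouse_beta) = unit cost

Records meeting both conditions in warehouse_gamma: 0
Records meeting both conditions in warehouse_beta: 0

Total: 0 + 0 = 0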